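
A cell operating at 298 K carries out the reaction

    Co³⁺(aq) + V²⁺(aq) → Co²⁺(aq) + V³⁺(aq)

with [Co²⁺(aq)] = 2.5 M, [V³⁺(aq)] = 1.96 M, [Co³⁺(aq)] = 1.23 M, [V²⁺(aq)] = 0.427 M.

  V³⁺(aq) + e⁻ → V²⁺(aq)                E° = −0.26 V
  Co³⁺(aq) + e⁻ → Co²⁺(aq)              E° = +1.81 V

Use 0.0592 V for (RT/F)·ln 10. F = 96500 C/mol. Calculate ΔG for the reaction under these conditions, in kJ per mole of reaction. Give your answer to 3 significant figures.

The standard cell potential is +1.81 − (−0.26) = +2.07 V, with n = 1 electron in the balanced equation.
Here Q = ([Co²⁺(aq)]·[V³⁺(aq)]) / ([Co³⁺(aq)]·[V²⁺(aq)]) = 9.33 (log Q = 0.970), giving E = +2.07 − (0.0592/1)·(0.970) = +2.0126 V.
Finally ΔG = −nFE = −(1)(96500 C/mol)(+2.0126 V) = −194 kJ/mol.

−194 kJ/mol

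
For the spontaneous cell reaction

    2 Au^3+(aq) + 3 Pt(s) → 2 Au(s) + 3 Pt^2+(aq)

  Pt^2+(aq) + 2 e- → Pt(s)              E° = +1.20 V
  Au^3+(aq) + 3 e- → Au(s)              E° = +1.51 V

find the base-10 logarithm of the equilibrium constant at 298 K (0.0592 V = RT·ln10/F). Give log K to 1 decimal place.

The Au³⁺/Au couple is reduced (cathode); E°cell = +1.51 − (+1.20) = +0.31 V with n = 6.
At equilibrium E = 0, so log K = nE°cell / 0.0592 = (6)(+0.31) / 0.0592 = 31.4.

log K = 31.4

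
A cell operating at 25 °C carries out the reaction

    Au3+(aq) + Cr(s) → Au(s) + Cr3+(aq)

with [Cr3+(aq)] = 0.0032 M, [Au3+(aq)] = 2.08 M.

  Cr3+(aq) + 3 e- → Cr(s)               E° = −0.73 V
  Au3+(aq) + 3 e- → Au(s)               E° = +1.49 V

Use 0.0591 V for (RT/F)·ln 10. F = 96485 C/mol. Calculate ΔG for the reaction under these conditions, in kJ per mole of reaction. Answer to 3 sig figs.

−659 kJ/mol

E°cell = +1.49 − (−0.73) = +2.22 V; the balanced reaction transfers n = 3 electrons.
The reaction quotient is [Cr3+(aq)] / [Au3+(aq)] = 0.00154; by Nernst, E = +2.22 − (0.0591/3)(−2.813) = +2.2754 V.
Finally ΔG = −nFE = −(3)(96485 C/mol)(+2.2754 V) = −659 kJ/mol.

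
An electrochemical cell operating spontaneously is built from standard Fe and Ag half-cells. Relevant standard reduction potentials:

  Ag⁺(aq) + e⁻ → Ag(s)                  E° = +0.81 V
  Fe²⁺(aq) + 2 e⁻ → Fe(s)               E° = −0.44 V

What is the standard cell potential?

+1.25 V

The Ag⁺/Ag couple has the higher E°, so Ag ion is reduced (cathode) and Fe is oxidized (anode).
E°cell = E°(cathode) − E°(anode) = +0.81 − (−0.44) = +1.25 V.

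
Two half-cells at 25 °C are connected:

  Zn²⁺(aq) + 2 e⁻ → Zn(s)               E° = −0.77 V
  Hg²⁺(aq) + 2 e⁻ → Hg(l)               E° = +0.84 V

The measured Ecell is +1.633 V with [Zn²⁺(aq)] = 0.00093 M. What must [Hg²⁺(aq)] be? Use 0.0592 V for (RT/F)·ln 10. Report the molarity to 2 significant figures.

Hg²⁺/Hg is the cathode (higher E°); E°cell = +0.84 − (−0.77) = +1.61 V with n = 2.
Rearranging E = E° − (0.0592/n)·log Q gives log Q = 2(+1.61 − (+1.633))/0.0592 = −0.777.
Balancing electrons gives Hg²⁺(aq) + Zn(s) → Hg(l) + Zn²⁺(aq); thus Q = [Zn²⁺(aq)] / [Hg²⁺(aq)].
Substituting the known concentrations and solving, log [Hg²⁺(aq)] = −2.255 and [Hg²⁺(aq)] = 0.0056 M.

0.0056 M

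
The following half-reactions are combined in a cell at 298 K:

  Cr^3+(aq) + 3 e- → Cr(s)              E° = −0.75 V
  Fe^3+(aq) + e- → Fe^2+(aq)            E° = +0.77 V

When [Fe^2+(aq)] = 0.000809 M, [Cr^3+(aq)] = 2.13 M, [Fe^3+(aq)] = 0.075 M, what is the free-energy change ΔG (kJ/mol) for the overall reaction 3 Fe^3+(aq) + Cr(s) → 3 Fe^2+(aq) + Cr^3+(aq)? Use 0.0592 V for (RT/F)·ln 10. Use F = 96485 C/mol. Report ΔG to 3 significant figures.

−472 kJ/mol

E°cell = +0.77 − (−0.75) = +1.52 V; the balanced reaction transfers n = 3 electrons.
The reaction quotient is ([Fe^2+(aq)]^3·[Cr^3+(aq)]) / [Fe^3+(aq)]^3 = 2.67×10^−6; by Nernst, E = +1.52 − (0.0592/3)(−5.573) = +1.6300 V.
Finally ΔG = −nFE = −(3)(96485 C/mol)(+1.6300 V) = −472 kJ/mol.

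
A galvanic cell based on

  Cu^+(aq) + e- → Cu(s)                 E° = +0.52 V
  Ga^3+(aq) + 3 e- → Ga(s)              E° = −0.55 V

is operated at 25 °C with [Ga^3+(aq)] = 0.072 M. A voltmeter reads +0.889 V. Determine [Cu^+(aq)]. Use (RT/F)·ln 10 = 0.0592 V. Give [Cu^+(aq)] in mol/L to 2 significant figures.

The Cu⁺/Cu couple has the larger reduction potential, so it is the cathode: E°cell = +0.52 − (−0.55) = +1.07 V and n = 3.
From the Nernst equation, log Q = n(E° − E)/0.0592 = 3·(+1.07 − (+0.889))/0.0592 = 9.172.
For 3 Cu^+(aq) + Ga(s) → 3 Cu(s) + Ga^3+(aq), the reaction quotient is Q = [Ga^3+(aq)] / [Cu^+(aq)]^3.
Substituting the known concentrations and solving, log [Cu^+(aq)] = −3.438 and [Cu^+(aq)] = 0.00036 M.

0.00036 M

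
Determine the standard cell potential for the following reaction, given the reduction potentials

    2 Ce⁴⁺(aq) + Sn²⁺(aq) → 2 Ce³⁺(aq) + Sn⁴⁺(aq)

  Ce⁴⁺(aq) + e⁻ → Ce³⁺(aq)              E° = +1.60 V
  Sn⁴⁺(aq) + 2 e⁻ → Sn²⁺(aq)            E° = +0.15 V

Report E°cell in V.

Ce⁴⁺(aq) gains electrons, so the Ce⁴⁺/Ce³⁺ couple is the cathode; the Sn⁴⁺/Sn²⁺ couple is the anode.
E°cell = E°(cathode) − E°(anode) = +1.60 − (+0.15) = +1.45 V.

+1.45 V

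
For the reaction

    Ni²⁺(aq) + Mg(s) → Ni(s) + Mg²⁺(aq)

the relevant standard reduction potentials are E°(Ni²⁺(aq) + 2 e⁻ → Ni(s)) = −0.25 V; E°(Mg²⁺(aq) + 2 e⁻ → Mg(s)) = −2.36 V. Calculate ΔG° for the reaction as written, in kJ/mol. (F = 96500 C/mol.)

In the reaction as written Ni²⁺(aq) is reduced, so the Ni²⁺/Ni couple is the cathode and Mg²⁺/Mg is the anode.
E°cell = −0.25 − (−2.36) = +2.11 V; balancing electrons gives n = 2.
ΔG° = −nFE°cell = −(2)(96500)(+2.11) J/mol = −407 kJ/mol.

−407 kJ/mol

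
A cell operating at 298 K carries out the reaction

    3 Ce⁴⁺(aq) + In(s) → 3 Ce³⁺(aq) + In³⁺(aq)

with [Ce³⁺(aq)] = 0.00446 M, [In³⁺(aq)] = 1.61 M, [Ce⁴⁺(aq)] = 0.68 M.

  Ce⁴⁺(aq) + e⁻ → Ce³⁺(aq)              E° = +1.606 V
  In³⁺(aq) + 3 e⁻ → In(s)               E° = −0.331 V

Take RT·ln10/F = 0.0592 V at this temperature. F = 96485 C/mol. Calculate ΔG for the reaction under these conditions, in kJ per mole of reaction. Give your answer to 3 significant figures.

With Ce⁴⁺/Ce³⁺ reduced at the cathode, E°cell = +1.606 − (−0.331) = +1.937 V and n = 3.
Here Q = ([Ce³⁺(aq)]^3·[In³⁺(aq)]) / [Ce⁴⁺(aq)]^3 = 4.54×10^−7 (log Q = −6.343), giving E = +1.937 − (0.0592/3)·(−6.343) = +2.0622 V.
Finally ΔG = −nFE = −(3)(96485 C/mol)(+2.0622 V) = −597 kJ/mol.

−597 kJ/mol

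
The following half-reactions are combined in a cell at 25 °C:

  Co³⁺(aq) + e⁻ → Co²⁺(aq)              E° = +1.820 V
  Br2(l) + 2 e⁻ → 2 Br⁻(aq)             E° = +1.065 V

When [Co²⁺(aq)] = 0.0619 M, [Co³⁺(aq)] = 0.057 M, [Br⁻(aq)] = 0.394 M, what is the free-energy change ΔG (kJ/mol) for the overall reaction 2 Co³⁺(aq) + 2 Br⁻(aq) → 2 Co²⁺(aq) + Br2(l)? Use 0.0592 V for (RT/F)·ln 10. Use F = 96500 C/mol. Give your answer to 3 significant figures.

−141 kJ/mol

E°cell = +1.820 − (+1.065) = +0.755 V; the balanced reaction transfers n = 2 electrons.
The reaction quotient is [Co²⁺(aq)]^2 / ([Co³⁺(aq)]^2·[Br⁻(aq)]^2) = 7.6; by Nernst, E = +0.755 − (0.0592/2)(0.881) = +0.7289 V.
Finally ΔG = −nFE = −(2)(96500 C/mol)(+0.7289 V) = −141 kJ/mol.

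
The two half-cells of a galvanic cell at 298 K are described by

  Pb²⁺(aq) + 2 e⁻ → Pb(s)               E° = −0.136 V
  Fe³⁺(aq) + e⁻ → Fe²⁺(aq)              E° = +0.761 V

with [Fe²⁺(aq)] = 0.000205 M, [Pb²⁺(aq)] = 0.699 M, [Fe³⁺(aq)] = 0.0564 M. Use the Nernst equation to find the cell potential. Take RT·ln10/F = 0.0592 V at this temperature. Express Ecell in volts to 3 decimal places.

+1.046 V

Since E°(Fe³⁺/Fe²⁺) > E°(Pb²⁺/Pb), Fe³⁺/Fe²⁺ serves as the cathode.
The standard potential is +0.761 − (−0.136) = +0.897 V and the balanced reaction transfers n = 2 electrons.
For the overall reaction 2 Fe³⁺(aq) + Pb(s) → 2 Fe²⁺(aq) + Pb²⁺(aq), Q = ([Fe²⁺(aq)]^2·[Pb²⁺(aq)]) / [Fe³⁺(aq)]^2 = 9.23×10^−6, giving log Q = −5.035.
E = E° − (0.0592/n)·log Q = +0.897 − (0.0592/2)(−5.035) = +1.046 V.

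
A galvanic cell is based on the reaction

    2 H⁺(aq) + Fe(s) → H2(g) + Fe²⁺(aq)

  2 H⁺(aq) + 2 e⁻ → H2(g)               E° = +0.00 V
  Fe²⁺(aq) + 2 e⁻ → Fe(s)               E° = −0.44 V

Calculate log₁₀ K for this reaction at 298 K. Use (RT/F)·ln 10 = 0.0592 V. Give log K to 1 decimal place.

log K = 14.9

The 2H⁺/H₂ couple is reduced (cathode); E°cell = +0.00 − (−0.44) = +0.44 V with n = 2.
At equilibrium E = 0, so log K = nE°cell / 0.0592 = (2)(+0.44) / 0.0592 = 14.9.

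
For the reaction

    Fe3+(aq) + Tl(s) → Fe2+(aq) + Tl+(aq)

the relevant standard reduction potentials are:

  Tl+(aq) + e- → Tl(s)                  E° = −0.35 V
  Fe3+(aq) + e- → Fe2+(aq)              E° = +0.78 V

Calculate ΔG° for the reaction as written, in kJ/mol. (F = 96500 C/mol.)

−109 kJ/mol

In the reaction as written Fe3+(aq) is reduced, so the Fe³⁺/Fe²⁺ couple is the cathode and Tl⁺/Tl is the anode.
E°cell = +0.78 − (−0.35) = +1.13 V; balancing electrons gives n = 1.
ΔG° = −nFE°cell = −(1)(96500)(+1.13) J/mol = −109 kJ/mol.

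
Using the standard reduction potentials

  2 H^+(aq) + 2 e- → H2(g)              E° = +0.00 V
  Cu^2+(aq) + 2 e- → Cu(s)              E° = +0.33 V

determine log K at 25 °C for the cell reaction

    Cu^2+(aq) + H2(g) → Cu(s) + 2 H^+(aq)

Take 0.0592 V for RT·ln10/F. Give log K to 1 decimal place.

The Cu²⁺/Cu couple is reduced (cathode); E°cell = +0.33 − (+0.00) = +0.33 V with n = 2.
At equilibrium E = 0, so log K = nE°cell / 0.0592 = (2)(+0.33) / 0.0592 = 11.1.

log K = 11.1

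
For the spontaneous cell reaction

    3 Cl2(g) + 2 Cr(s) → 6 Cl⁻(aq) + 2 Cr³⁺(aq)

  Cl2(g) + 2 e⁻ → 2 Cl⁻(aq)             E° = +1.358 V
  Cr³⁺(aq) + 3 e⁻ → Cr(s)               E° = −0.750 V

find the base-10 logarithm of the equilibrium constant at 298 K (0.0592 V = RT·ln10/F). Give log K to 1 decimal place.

The Cl₂/Cl⁻ couple is reduced (cathode); E°cell = +1.358 − (−0.750) = +2.108 V with n = 6.
At equilibrium E = 0, so log K = nE°cell / 0.0592 = (6)(+2.108) / 0.0592 = 213.6.

log K = 213.6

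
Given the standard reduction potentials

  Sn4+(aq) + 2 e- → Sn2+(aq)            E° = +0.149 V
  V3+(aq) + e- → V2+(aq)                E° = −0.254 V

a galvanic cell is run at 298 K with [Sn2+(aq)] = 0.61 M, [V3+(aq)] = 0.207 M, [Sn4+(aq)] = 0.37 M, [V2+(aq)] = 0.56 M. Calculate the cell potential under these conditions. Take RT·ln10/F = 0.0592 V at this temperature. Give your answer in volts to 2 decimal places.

+0.42 V

Since E°(Sn⁴⁺/Sn²⁺) > E°(V³⁺/V²⁺), Sn⁴⁺/Sn²⁺ serves as the cathode.
E°cell = E°cat − E°an = +0.149 − (−0.254) = +0.403 V; n = 2.
For the overall reaction Sn4+(aq) + 2 V2+(aq) → Sn2+(aq) + 2 V3+(aq), Q = ([Sn2+(aq)]·[V3+(aq)]^2) / ([Sn4+(aq)]·[V2+(aq)]^2) = 0.225, giving log Q = −0.647.
By the Nernst equation, E = +0.403 − (0.0592/2)·(−0.647) = +0.42 V.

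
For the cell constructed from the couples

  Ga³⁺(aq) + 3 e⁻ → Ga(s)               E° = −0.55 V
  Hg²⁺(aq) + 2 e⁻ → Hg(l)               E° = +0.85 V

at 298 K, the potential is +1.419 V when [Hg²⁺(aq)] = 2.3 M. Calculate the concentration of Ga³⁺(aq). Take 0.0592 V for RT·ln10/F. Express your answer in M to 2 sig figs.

0.38 M

With Hg²⁺/Hg at the cathode and Ga³⁺/Ga at the anode, E°cell = +0.85 − (−0.55) = +1.40 V (n = 6).
Rearranging E = E° − (0.0592/n)·log Q gives log Q = 6(+1.40 − (+1.419))/0.0592 = −1.926.
For 3 Hg²⁺(aq) + 2 Ga(s) → 3 Hg(l) + 2 Ga³⁺(aq), the reaction quotient is Q = [Ga³⁺(aq)]^2 / [Hg²⁺(aq)]^3.
Isolating [Ga³⁺(aq)] in Q = 10^{−1.926} yields log [Ga³⁺(aq)] = −0.420, i.e. 0.38 M.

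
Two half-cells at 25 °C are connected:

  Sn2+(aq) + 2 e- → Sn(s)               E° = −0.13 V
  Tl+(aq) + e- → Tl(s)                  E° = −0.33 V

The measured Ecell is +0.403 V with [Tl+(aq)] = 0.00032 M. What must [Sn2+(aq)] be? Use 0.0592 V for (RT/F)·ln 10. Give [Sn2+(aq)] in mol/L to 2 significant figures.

0.74 M

Sn²⁺/Sn is the cathode (higher E°); E°cell = −0.13 − (−0.33) = +0.20 V with n = 2.
Since E = E° − (0.0592/n)·log Q, log Q = n(E° − E)/0.0592 = −6.858.
The balanced reaction is Sn2+(aq) + 2 Tl(s) → Sn(s) + 2 Tl+(aq), so Q = [Tl+(aq)]^2 / [Sn2+(aq)].
Isolating [Sn2+(aq)] in Q = 10^{−6.858} yields log [Sn2+(aq)] = −0.132, i.e. 0.74 M.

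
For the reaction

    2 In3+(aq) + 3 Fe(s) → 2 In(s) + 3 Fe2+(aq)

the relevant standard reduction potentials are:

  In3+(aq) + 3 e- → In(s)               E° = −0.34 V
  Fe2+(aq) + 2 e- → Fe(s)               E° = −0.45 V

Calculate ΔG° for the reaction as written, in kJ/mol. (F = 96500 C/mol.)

In the reaction as written In3+(aq) is reduced, so the In³⁺/In couple is the cathode and Fe²⁺/Fe is the anode.
E°cell = −0.34 − (−0.45) = +0.11 V; balancing electrons gives n = 6.
ΔG° = −nFE°cell = −(6)(96500)(+0.11) J/mol = −63.7 kJ/mol.

−63.7 kJ/mol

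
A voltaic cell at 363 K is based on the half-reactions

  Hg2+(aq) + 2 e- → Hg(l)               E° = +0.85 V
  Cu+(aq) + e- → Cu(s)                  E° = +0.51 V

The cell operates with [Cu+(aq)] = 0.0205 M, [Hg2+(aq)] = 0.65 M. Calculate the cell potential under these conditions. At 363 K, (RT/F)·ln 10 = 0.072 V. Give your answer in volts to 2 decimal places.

Hg²⁺/Hg is reduced (cathode, E° = +0.85 V) and Cu⁺/Cu is oxidized (anode).
E°cell = +0.85 − (+0.51) = +0.34 V, with n = 2 electrons transferred.
For the overall reaction Hg2+(aq) + 2 Cu(s) → Hg(l) + 2 Cu+(aq), Q = [Cu+(aq)]^2 / [Hg2+(aq)] = 0.000647, giving log Q = −3.189.
By the Nernst equation, E = +0.34 − (0.072/2)·(−3.189) = +0.45 V.

+0.45 V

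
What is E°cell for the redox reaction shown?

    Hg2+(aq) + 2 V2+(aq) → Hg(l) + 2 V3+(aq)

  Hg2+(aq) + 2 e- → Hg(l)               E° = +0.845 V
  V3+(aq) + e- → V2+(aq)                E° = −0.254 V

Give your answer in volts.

+1.099 V

In the reaction as written, Hg2+(aq) is reduced (cathode) and V3+(aq) is produced by oxidation at the anode.
E°cell = E°(cathode) − E°(anode) = +0.845 − (−0.254) = +1.099 V.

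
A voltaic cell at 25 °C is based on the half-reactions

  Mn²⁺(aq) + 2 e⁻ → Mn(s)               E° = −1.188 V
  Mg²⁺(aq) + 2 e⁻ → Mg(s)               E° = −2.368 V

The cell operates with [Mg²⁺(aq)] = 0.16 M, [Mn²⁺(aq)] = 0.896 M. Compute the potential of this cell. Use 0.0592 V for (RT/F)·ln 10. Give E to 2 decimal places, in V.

Since E°(Mn²⁺/Mn) > E°(Mg²⁺/Mg), Mn²⁺/Mn serves as the cathode.
The standard potential is −1.188 − (−2.368) = +1.180 V and the balanced reaction transfers n = 2 electrons.
The balanced reaction is Mn²⁺(aq) + Mg(s) → Mn(s) + Mg²⁺(aq), so Q = [Mg²⁺(aq)] / [Mn²⁺(aq)] = 0.179 and log Q = −0.748.
Applying E = E° − (RT ln10/nF)·log Q gives +1.180 − (0.0592/2)(−0.748) = +1.20 V.

+1.20 V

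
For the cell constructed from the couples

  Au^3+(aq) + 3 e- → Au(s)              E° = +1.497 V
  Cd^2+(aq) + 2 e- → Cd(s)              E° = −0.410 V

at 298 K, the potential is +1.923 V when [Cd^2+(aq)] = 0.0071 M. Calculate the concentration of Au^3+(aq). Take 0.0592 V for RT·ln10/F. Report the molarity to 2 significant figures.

With Au³⁺/Au at the cathode and Cd²⁺/Cd at the anode, E°cell = +1.497 − (−0.410) = +1.907 V (n = 6).
Since E = E° − (0.0592/n)·log Q, log Q = n(E° − E)/0.0592 = −1.622.
Balancing electrons gives 2 Au^3+(aq) + 3 Cd(s) → 2 Au(s) + 3 Cd^2+(aq); thus Q = [Cd^2+(aq)]^3 / [Au^3+(aq)]^2.
Solving for the unknown gives log [Au^3+(aq)] = −2.412, so [Au^3+(aq)] ≈ 0.0039 M.

0.0039 M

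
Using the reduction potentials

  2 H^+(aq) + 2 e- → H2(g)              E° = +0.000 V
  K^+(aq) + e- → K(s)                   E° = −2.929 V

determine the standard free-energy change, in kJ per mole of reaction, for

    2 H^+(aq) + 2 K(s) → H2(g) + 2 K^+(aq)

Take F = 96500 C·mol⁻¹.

In the reaction as written H^+(aq) is reduced, so the 2H⁺/H₂ couple is the cathode and K⁺/K is the anode.
E°cell = +0.000 − (−2.929) = +2.929 V; balancing electrons gives n = 2.
ΔG° = −nFE°cell = −(2)(96500)(+2.929) J/mol = −565 kJ/mol.

−565 kJ/mol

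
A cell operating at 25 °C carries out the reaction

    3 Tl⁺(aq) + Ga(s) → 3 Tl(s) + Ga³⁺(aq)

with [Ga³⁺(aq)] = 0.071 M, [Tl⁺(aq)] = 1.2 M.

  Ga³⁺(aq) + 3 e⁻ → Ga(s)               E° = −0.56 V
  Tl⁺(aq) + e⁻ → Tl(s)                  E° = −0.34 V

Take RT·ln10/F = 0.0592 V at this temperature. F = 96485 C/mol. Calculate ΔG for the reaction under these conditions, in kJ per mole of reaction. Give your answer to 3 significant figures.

−71.6 kJ/mol

With Tl⁺/Tl reduced at the cathode, E°cell = −0.34 − (−0.56) = +0.22 V and n = 3.
Here Q = [Ga³⁺(aq)] / [Tl⁺(aq)]^3 = 0.0411 (log Q = −1.386), giving E = +0.22 − (0.0592/3)·(−1.386) = +0.2474 V.
ΔG = −nFE = −(3)(96485)(+0.2474) J/mol = −71.6 kJ/mol.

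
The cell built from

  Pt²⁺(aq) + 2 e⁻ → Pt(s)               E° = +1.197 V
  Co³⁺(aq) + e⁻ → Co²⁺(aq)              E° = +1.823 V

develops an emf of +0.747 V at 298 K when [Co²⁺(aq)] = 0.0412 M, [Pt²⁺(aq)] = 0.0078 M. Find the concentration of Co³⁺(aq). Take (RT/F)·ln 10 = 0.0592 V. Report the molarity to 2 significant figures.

The Co³⁺/Co²⁺ couple has the larger reduction potential, so it is the cathode: E°cell = +1.823 − (+1.197) = +0.626 V and n = 2.
Rearranging E = E° − (0.0592/n)·log Q gives log Q = 2(+0.626 − (+0.747))/0.0592 = −4.088.
Balancing electrons gives 2 Co³⁺(aq) + Pt(s) → 2 Co²⁺(aq) + Pt²⁺(aq); thus Q = ([Co²⁺(aq)]^2·[Pt²⁺(aq)]) / [Co³⁺(aq)]^2.
Solving for the unknown gives log [Co³⁺(aq)] = −0.395, so [Co³⁺(aq)] ≈ 0.40 M.

0.40 M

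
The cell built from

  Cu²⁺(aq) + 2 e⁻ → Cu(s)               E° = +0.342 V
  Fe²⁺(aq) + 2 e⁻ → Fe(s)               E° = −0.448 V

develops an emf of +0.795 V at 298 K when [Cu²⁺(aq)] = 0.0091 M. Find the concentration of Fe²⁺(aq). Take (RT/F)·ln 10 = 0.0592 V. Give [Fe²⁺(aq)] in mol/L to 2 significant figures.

0.0062 M

Cu²⁺/Cu is the cathode (higher E°); E°cell = +0.342 − (−0.448) = +0.790 V with n = 2.
From the Nernst equation, log Q = n(E° − E)/0.0592 = 2·(+0.790 − (+0.795))/0.0592 = −0.169.
The balanced reaction is Cu²⁺(aq) + Fe(s) → Cu(s) + Fe²⁺(aq), so Q = [Fe²⁺(aq)] / [Cu²⁺(aq)].
Substituting the known concentrations and solving, log [Fe²⁺(aq)] = −2.210 and [Fe²⁺(aq)] = 0.0062 M.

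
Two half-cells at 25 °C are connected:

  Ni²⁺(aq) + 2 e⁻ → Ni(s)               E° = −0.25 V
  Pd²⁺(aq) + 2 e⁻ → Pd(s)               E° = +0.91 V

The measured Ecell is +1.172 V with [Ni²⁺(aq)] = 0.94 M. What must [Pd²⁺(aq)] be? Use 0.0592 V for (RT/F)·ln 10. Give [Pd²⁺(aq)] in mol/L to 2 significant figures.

2.4 M

The Pd²⁺/Pd couple has the larger reduction potential, so it is the cathode: E°cell = +0.91 − (−0.25) = +1.16 V and n = 2.
From the Nernst equation, log Q = n(E° − E)/0.0592 = 2·(+1.16 − (+1.172))/0.0592 = −0.405.
Balancing electrons gives Pd²⁺(aq) + Ni(s) → Pd(s) + Ni²⁺(aq); thus Q = [Ni²⁺(aq)] / [Pd²⁺(aq)].
Isolating [Pd²⁺(aq)] in Q = 10^{−0.405} yields log [Pd²⁺(aq)] = 0.378, i.e. 2.4 M.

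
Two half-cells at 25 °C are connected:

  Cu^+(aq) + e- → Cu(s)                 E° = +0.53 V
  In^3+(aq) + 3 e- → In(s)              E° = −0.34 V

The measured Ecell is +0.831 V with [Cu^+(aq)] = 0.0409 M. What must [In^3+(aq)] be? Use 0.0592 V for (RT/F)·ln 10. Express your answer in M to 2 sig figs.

0.0065 M

With Cu⁺/Cu at the cathode and In³⁺/In at the anode, E°cell = +0.53 − (−0.34) = +0.87 V (n = 3).
From the Nernst equation, log Q = n(E° − E)/0.0592 = 3·(+0.87 − (+0.831))/0.0592 = 1.976.
For 3 Cu^+(aq) + In(s) → 3 Cu(s) + In^3+(aq), the reaction quotient is Q = [In^3+(aq)] / [Cu^+(aq)]^3.
Solving for the unknown gives log [In^3+(aq)] = −2.189, so [In^3+(aq)] ≈ 0.0065 M.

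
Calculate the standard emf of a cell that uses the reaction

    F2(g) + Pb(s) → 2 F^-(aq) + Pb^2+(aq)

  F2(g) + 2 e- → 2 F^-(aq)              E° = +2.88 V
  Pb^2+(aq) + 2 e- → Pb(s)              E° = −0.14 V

F2(g) gains electrons, so the F₂/F⁻ couple is the cathode; the Pb²⁺/Pb couple is the anode.
E°cell = E°(cathode) − E°(anode) = +2.88 − (−0.14) = +3.02 V.

+3.02 V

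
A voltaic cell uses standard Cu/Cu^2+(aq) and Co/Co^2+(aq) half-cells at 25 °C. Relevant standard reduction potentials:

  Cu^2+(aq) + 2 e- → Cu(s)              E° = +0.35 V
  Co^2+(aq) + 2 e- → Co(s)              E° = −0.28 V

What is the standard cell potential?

The Cu²⁺/Cu couple has the higher E°, so Cu ion is reduced (cathode) and Co is oxidized (anode).
E°cell = E°(cathode) − E°(anode) = +0.35 − (−0.28) = +0.63 V.

+0.63 V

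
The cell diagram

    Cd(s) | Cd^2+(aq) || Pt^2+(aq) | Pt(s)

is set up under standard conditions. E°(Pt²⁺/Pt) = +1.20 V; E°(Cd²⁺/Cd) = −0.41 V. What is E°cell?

+1.61 V

By convention the left-hand electrode in cell notation is the anode (oxidation) and the right-hand electrode is the cathode (reduction).
E°cell = E°(right) − E°(left) = +1.20 − (−0.41) = +1.61 V.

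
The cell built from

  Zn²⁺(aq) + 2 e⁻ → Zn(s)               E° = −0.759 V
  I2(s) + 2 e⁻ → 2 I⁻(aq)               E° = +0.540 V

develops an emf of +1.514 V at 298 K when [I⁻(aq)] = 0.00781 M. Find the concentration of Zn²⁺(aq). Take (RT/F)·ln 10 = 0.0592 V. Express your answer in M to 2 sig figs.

I₂/I⁻ is the cathode (higher E°); E°cell = +0.540 − (−0.759) = +1.299 V with n = 2.
From the Nernst equation, log Q = n(E° − E)/0.0592 = 2·(+1.299 − (+1.514))/0.0592 = −7.264.
Balancing electrons gives I2(s) + Zn(s) → 2 I⁻(aq) + Zn²⁺(aq); thus Q = [I⁻(aq)]^2·[Zn²⁺(aq)].
Isolating [Zn²⁺(aq)] in Q = 10^{−7.264} yields log [Zn²⁺(aq)] = −3.049, i.e. 0.00089 M.

0.00089 M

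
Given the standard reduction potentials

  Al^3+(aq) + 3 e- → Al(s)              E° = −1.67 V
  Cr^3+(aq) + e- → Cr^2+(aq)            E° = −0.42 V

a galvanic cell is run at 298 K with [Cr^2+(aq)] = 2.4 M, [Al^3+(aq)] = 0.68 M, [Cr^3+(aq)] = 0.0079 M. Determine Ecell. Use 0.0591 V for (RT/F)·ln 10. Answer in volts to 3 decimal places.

The Cr³⁺/Cr²⁺ couple has the more positive E°, so it is the cathode; Al³⁺/Al is the anode.
The standard potential is −0.42 − (−1.67) = +1.25 V and the balanced reaction transfers n = 3 electrons.
For the overall reaction 3 Cr^3+(aq) + Al(s) → 3 Cr^2+(aq) + Al^3+(aq), Q = ([Cr^2+(aq)]^3·[Al^3+(aq)]) / [Cr^3+(aq)]^3 = 1.91×10^7, giving log Q = 7.280.
Applying E = E° − (RT ln10/nF)·log Q gives +1.25 − (0.0591/3)(7.280) = +1.107 V.

+1.107 V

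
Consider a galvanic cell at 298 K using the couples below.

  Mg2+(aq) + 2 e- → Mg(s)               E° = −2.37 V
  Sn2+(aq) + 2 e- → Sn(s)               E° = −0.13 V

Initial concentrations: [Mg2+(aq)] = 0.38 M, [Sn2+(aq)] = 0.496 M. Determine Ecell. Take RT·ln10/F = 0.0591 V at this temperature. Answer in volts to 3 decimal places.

Sn²⁺/Sn is reduced (cathode, E° = −0.13 V) and Mg²⁺/Mg is oxidized (anode).
E°cell = E°cat − E°an = −0.13 − (−2.37) = +2.24 V; n = 2.
For the overall reaction Sn2+(aq) + Mg(s) → Sn(s) + Mg2+(aq), Q = [Mg2+(aq)] / [Sn2+(aq)] = 0.766, giving log Q = −0.116.
E = E° − (0.0591/n)·log Q = +2.24 − (0.0591/2)(−0.116) = +2.243 V.

+2.243 V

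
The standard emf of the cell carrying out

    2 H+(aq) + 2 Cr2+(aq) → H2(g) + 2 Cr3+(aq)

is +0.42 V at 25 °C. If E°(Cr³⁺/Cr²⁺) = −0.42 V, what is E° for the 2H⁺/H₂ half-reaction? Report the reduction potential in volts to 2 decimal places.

+0.00 V

In the reaction as written the 2H⁺/H₂ couple is reduced (cathode) and Cr³⁺/Cr²⁺ is oxidized (anode), so E°cell = E°(2H⁺/H₂) − E°(Cr³⁺/Cr²⁺).
E°(2H⁺/H₂) = E°cell + E°(anode) = +0.42 + (−0.42) = +0.00 V.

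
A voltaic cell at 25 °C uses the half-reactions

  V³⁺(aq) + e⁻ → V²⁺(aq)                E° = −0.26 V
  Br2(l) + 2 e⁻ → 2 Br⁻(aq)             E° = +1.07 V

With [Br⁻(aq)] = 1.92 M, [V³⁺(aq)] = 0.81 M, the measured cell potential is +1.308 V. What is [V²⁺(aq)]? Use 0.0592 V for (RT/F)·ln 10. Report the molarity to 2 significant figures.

0.66 M

With Br₂/Br⁻ at the cathode and V³⁺/V²⁺ at the anode, E°cell = +1.07 − (−0.26) = +1.33 V (n = 2).
Rearranging E = E° − (0.0592/n)·log Q gives log Q = 2(+1.33 − (+1.308))/0.0592 = 0.743.
Balancing electrons gives Br2(l) + 2 V²⁺(aq) → 2 Br⁻(aq) + 2 V³⁺(aq); thus Q = ([Br⁻(aq)]^2·[V³⁺(aq)]^2) / [V²⁺(aq)]^2.
Isolating [V²⁺(aq)] in Q = 10^{0.743} yields log [V²⁺(aq)] = −0.180, i.e. 0.66 M.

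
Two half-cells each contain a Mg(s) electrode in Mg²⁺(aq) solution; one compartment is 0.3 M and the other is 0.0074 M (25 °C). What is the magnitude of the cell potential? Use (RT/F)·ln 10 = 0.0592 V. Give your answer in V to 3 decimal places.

0.048 V

For a concentration cell E°cell = 0, since both electrodes use the same couple.
The compartment with the higher Mg²⁺(aq) concentration (0.3 M) acts as the cathode; ions are reduced there and produced at the dilute (0.0074 M) anode.
With n = 2, Ecell = −(0.0592/2)·log([dilute]/[conc]) = −(0.0592/2)·log(0.0074/0.3) = +0.048 V.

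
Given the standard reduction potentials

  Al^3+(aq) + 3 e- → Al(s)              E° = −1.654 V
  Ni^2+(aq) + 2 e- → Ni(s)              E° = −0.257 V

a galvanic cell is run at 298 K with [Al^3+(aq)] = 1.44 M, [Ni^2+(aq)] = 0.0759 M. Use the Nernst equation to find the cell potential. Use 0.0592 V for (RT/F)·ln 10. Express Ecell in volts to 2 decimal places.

+1.36 V

The Ni²⁺/Ni couple has the more positive E°, so it is the cathode; Al³⁺/Al is the anode.
E°cell = −0.257 − (−1.654) = +1.397 V, with n = 6 electrons transferred.
For the overall reaction 3 Ni^2+(aq) + 2 Al(s) → 3 Ni(s) + 2 Al^3+(aq), Q = [Al^3+(aq)]^2 / [Ni^2+(aq)]^3 = 4.74×10^3, giving log Q = 3.676.
By the Nernst equation, E = +1.397 − (0.0592/6)·(3.676) = +1.36 V.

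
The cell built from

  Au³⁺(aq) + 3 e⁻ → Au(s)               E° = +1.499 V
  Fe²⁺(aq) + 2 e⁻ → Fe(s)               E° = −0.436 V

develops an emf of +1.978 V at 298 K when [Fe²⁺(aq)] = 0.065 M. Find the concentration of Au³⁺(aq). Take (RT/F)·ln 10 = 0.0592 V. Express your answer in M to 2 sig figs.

2.5 M

With Au³⁺/Au at the cathode and Fe²⁺/Fe at the anode, E°cell = +1.499 − (−0.436) = +1.935 V (n = 6).
Rearranging E = E° − (0.0592/n)·log Q gives log Q = 6(+1.935 − (+1.978))/0.0592 = −4.358.
For 2 Au³⁺(aq) + 3 Fe(s) → 2 Au(s) + 3 Fe²⁺(aq), the reaction quotient is Q = [Fe²⁺(aq)]^3 / [Au³⁺(aq)]^2.
Substituting the known concentrations and solving, log [Au³⁺(aq)] = 0.398 and [Au³⁺(aq)] = 2.5 M.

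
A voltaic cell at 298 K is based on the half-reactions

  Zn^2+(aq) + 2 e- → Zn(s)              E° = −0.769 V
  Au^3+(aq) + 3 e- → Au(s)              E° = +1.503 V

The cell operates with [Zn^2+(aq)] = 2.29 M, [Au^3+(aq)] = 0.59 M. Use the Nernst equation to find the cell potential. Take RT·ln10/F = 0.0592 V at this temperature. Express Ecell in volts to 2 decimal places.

Since E°(Au³⁺/Au) > E°(Zn²⁺/Zn), Au³⁺/Au serves as the cathode.
E°cell = +1.503 − (−0.769) = +2.272 V, with n = 6 electrons transferred.
The balanced reaction is 2 Au^3+(aq) + 3 Zn(s) → 2 Au(s) + 3 Zn^2+(aq), so Q = [Zn^2+(aq)]^3 / [Au^3+(aq)]^2 = 34.5 and log Q = 1.538.
By the Nernst equation, E = +2.272 − (0.0592/6)·(1.538) = +2.26 V.

+2.26 V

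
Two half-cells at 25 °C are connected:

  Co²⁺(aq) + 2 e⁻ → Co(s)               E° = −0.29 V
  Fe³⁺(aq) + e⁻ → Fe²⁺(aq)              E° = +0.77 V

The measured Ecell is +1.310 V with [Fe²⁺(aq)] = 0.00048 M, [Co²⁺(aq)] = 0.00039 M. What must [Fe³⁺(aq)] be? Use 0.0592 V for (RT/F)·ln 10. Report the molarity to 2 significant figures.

0.16 M

With Fe³⁺/Fe²⁺ at the cathode and Co²⁺/Co at the anode, E°cell = +0.77 − (−0.29) = +1.06 V (n = 2).
Rearranging E = E° − (0.0592/n)·log Q gives log Q = 2(+1.06 − (+1.310))/0.0592 = −8.446.
The balanced reaction is 2 Fe³⁺(aq) + Co(s) → 2 Fe²⁺(aq) + Co²⁺(aq), so Q = ([Fe²⁺(aq)]^2·[Co²⁺(aq)]) / [Fe³⁺(aq)]^2.
Solving for the unknown gives log [Fe³⁺(aq)] = −0.800, so [Fe³⁺(aq)] ≈ 0.16 M.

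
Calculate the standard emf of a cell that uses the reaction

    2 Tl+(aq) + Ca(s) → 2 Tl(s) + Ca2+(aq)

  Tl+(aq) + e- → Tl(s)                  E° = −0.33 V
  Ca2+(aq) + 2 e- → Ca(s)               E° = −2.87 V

In the reaction as written, Tl+(aq) is reduced (cathode) and Ca2+(aq) is produced by oxidation at the anode.
E°cell = E°(cathode) − E°(anode) = −0.33 − (−2.87) = +2.54 V.

+2.54 V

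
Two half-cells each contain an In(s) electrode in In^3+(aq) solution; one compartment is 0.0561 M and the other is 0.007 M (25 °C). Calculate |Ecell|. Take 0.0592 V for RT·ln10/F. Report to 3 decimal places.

For a concentration cell E°cell = 0, since both electrodes use the same couple.
The compartment with the higher In^3+(aq) concentration (0.0561 M) acts as the cathode; ions are reduced there and produced at the dilute (0.007 M) anode.
With n = 3, Ecell = −(0.0592/3)·log([dilute]/[conc]) = −(0.0592/3)·log(0.007/0.0561) = +0.018 V.

0.018 V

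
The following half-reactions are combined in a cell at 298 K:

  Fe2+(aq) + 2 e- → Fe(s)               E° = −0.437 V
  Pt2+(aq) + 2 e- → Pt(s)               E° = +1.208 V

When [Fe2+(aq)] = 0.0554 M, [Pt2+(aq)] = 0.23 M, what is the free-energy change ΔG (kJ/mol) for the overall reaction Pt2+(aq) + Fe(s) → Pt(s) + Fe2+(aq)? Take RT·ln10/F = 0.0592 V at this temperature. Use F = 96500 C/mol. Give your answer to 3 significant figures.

−321 kJ/mol

E°cell = +1.208 − (−0.437) = +1.645 V; the balanced reaction transfers n = 2 electrons.
The reaction quotient is [Fe2+(aq)] / [Pt2+(aq)] = 0.241; by Nernst, E = +1.645 − (0.0592/2)(−0.618) = +1.6633 V.
Then ΔG = −nFE = −2 × 96500 × +1.6633 J/mol = −321 kJ/mol.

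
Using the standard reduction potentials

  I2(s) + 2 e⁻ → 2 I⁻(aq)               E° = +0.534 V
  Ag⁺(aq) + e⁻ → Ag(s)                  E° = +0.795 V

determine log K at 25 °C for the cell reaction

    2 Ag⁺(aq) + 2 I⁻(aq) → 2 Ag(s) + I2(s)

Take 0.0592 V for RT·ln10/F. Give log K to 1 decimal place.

The Ag⁺/Ag couple is reduced (cathode); E°cell = +0.795 − (+0.534) = +0.261 V with n = 2.
At equilibrium E = 0, so log K = nE°cell / 0.0592 = (2)(+0.261) / 0.0592 = 8.8.

log K = 8.8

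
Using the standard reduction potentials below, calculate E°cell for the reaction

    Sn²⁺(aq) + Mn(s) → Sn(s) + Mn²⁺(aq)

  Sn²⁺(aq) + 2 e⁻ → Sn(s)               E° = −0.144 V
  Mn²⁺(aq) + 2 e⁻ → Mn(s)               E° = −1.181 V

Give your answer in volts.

Sn²⁺(aq) gains electrons, so the Sn²⁺/Sn couple is the cathode; the Mn²⁺/Mn couple is the anode.
E°cell = E°(cathode) − E°(anode) = −0.144 − (−1.181) = +1.037 V.

+1.037 V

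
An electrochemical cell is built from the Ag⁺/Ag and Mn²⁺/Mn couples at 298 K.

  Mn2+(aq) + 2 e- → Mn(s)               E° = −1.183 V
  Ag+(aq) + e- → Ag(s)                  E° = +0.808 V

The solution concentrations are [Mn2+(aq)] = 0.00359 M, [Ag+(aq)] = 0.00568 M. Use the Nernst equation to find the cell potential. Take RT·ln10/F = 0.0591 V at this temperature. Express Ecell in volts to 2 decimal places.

The Ag⁺/Ag couple has the more positive E°, so it is the cathode; Mn²⁺/Mn is the anode.
E°cell = E°cat − E°an = +0.808 − (−1.183) = +1.991 V; n = 2.
Balancing gives 2 Ag+(aq) + Mn(s) → 2 Ag(s) + Mn2+(aq); hence Q = [Mn2+(aq)] / [Ag+(aq)]^2 = 111 (log Q = 2.046).
By the Nernst equation, E = +1.991 − (0.0591/2)·(2.046) = +1.93 V.

+1.93 V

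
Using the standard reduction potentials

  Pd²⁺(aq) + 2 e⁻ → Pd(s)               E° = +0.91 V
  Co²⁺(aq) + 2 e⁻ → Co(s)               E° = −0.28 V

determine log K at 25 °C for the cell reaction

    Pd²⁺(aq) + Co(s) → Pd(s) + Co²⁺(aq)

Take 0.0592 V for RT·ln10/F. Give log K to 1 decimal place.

log K = 40.2

The Pd²⁺/Pd couple is reduced (cathode); E°cell = +0.91 − (−0.28) = +1.19 V with n = 2.
At equilibrium E = 0, so log K = nE°cell / 0.0592 = (2)(+1.19) / 0.0592 = 40.2.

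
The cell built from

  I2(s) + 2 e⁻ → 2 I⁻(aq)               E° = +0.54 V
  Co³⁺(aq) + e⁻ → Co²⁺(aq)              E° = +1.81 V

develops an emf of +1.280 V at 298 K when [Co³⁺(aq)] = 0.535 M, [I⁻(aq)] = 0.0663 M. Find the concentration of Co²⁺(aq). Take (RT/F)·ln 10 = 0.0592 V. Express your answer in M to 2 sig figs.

0.024 M

With Co³⁺/Co²⁺ at the cathode and I₂/I⁻ at the anode, E°cell = +1.81 − (+0.54) = +1.27 V (n = 2).
From the Nernst equation, log Q = n(E° − E)/0.0592 = 2·(+1.27 − (+1.280))/0.0592 = −0.338.
For 2 Co³⁺(aq) + 2 I⁻(aq) → 2 Co²⁺(aq) + I2(s), the reaction quotient is Q = [Co²⁺(aq)]^2 / ([Co³⁺(aq)]^2·[I⁻(aq)]^2).
Solving for the unknown gives log [Co²⁺(aq)] = −1.619, so [Co²⁺(aq)] ≈ 0.024 M.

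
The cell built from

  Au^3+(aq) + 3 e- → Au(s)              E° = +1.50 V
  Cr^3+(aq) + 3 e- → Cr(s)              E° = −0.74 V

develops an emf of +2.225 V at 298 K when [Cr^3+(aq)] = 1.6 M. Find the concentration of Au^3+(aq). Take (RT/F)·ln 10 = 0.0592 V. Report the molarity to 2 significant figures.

0.28 M

The Au³⁺/Au couple has the larger reduction potential, so it is the cathode: E°cell = +1.50 − (−0.74) = +2.24 V and n = 3.
Rearranging E = E° − (0.0592/n)·log Q gives log Q = 3(+2.24 − (+2.225))/0.0592 = 0.760.
Balancing electrons gives Au^3+(aq) + Cr(s) → Au(s) + Cr^3+(aq); thus Q = [Cr^3+(aq)] / [Au^3+(aq)].
Substituting the known concentrations and solving, log [Au^3+(aq)] = −0.556 and [Au^3+(aq)] = 0.28 M.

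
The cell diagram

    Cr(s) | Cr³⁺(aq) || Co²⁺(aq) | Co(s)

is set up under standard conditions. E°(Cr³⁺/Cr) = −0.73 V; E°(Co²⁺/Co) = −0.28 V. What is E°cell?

+0.45 V

By convention the left-hand electrode in cell notation is the anode (oxidation) and the right-hand electrode is the cathode (reduction).
E°cell = E°(right) − E°(left) = −0.28 − (−0.73) = +0.45 V.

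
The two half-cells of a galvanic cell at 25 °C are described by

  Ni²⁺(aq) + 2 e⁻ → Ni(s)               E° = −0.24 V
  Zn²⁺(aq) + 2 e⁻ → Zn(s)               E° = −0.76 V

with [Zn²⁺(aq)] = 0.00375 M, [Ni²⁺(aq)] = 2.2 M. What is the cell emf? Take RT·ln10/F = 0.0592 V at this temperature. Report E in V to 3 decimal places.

Ni²⁺/Ni is reduced (cathode, E° = −0.24 V) and Zn²⁺/Zn is oxidized (anode).
E°cell = E°cat − E°an = −0.24 − (−0.76) = +0.52 V; n = 2.
For the overall reaction Ni²⁺(aq) + Zn(s) → Ni(s) + Zn²⁺(aq), Q = [Zn²⁺(aq)] / [Ni²⁺(aq)] = 0.0017, giving log Q = −2.768.
E = E° − (0.0592/n)·log Q = +0.52 − (0.0592/2)(−2.768) = +0.602 V.

+0.602 V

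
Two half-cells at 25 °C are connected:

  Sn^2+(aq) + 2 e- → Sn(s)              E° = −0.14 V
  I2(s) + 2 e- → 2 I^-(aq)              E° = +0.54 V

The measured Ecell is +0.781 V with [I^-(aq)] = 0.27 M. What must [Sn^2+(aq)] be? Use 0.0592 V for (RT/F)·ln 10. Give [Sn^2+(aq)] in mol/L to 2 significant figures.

0.0053 M

With I₂/I⁻ at the cathode and Sn²⁺/Sn at the anode, E°cell = +0.54 − (−0.14) = +0.68 V (n = 2).
From the Nernst equation, log Q = n(E° − E)/0.0592 = 2·(+0.68 − (+0.781))/0.0592 = −3.412.
For I2(s) + Sn(s) → 2 I^-(aq) + Sn^2+(aq), the reaction quotient is Q = [I^-(aq)]^2·[Sn^2+(aq)].
Substituting the known concentrations and solving, log [Sn^2+(aq)] = −2.275 and [Sn^2+(aq)] = 0.0053 M.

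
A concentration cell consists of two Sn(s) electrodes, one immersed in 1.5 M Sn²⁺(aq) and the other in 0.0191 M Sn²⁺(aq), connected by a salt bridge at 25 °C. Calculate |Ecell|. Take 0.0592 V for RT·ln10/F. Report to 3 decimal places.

For a concentration cell E°cell = 0, since both electrodes use the same couple.
The compartment with the higher Sn²⁺(aq) concentration (1.5 M) acts as the cathode; ions are reduced there and produced at the dilute (0.0191 M) anode.
With n = 2, Ecell = −(0.0592/2)·log([dilute]/[conc]) = −(0.0592/2)·log(0.0191/1.5) = +0.056 V.

0.056 V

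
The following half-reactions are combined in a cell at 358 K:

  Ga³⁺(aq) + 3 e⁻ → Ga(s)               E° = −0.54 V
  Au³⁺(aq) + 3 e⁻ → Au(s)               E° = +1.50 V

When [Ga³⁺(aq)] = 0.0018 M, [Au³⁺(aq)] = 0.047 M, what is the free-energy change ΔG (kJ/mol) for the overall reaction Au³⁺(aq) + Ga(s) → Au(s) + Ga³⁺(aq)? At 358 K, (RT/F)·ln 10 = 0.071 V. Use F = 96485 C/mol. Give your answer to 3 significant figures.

The standard cell potential is +1.50 − (−0.54) = +2.04 V, with n = 3 electrons in the balanced equation.
Q = [Ga³⁺(aq)] / [Au³⁺(aq)] = 0.0383, so log Q = −1.417 and E = +2.04 − (0.071/3)(−1.417) = +2.0735 V.
Finally ΔG = −nFE = −(3)(96485 C/mol)(+2.0735 V) = −600 kJ/mol.

−600 kJ/mol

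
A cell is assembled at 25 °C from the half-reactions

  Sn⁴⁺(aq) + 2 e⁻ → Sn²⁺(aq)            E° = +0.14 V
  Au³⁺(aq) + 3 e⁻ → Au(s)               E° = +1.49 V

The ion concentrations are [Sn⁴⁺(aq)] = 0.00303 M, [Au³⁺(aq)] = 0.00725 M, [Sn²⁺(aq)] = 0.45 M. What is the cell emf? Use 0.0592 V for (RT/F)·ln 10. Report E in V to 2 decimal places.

Au³⁺/Au is reduced (cathode, E° = +1.49 V) and Sn⁴⁺/Sn²⁺ is oxidized (anode).
The standard potential is +1.49 − (+0.14) = +1.35 V and the balanced reaction transfers n = 6 electrons.
For the overall reaction 2 Au³⁺(aq) + 3 Sn²⁺(aq) → 2 Au(s) + 3 Sn⁴⁺(aq), Q = [Sn⁴⁺(aq)]^3 / ([Au³⁺(aq)]^2·[Sn²⁺(aq)]^3) = 0.00581, giving log Q = −2.236.
By the Nernst equation, E = +1.35 − (0.0592/6)·(−2.236) = +1.37 V.

+1.37 V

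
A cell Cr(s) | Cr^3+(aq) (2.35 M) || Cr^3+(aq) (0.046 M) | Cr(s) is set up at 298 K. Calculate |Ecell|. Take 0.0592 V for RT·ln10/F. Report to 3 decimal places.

For a concentration cell E°cell = 0, since both electrodes use the same couple.
The compartment with the higher Cr^3+(aq) concentration (2.35 M) acts as the cathode; ions are reduced there and produced at the dilute (0.046 M) anode.
With n = 3, Ecell = −(0.0592/3)·log([dilute]/[conc]) = −(0.0592/3)·log(0.046/2.35) = +0.034 V.

0.034 V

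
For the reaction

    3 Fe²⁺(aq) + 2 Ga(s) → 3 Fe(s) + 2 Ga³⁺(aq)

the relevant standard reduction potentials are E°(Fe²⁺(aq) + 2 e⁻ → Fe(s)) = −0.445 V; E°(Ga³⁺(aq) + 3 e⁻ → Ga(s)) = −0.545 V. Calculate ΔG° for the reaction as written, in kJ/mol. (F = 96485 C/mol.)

−57.9 kJ/mol

In the reaction as written Fe²⁺(aq) is reduced, so the Fe²⁺/Fe couple is the cathode and Ga³⁺/Ga is the anode.
E°cell = −0.445 − (−0.545) = +0.100 V; balancing electrons gives n = 6.
ΔG° = −nFE°cell = −(6)(96485)(+0.100) J/mol = −57.9 kJ/mol.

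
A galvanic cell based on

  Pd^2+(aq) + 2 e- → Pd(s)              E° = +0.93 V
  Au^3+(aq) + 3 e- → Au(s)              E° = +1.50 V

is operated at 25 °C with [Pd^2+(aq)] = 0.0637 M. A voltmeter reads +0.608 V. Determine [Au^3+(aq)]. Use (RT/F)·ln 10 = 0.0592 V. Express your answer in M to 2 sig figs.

With Au³⁺/Au at the cathode and Pd²⁺/Pd at the anode, E°cell = +1.50 − (+0.93) = +0.57 V (n = 6).
Rearranging E = E° − (0.0592/n)·log Q gives log Q = 6(+0.57 − (+0.608))/0.0592 = −3.851.
For 2 Au^3+(aq) + 3 Pd(s) → 2 Au(s) + 3 Pd^2+(aq), the reaction quotient is Q = [Pd^2+(aq)]^3 / [Au^3+(aq)]^2.
Substituting the known concentrations and solving, log [Au^3+(aq)] = 0.132 and [Au^3+(aq)] = 1.4 M.

1.4 M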